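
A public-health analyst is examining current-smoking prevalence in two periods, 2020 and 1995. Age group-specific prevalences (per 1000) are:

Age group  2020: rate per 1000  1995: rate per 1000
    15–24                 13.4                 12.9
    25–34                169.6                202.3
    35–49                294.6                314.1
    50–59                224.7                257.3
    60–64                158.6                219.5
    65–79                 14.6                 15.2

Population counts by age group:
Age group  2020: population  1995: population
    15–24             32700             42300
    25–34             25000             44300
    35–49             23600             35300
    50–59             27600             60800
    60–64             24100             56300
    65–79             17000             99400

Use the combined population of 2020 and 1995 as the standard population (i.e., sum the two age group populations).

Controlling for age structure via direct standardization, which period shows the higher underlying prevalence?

1995

Combined standard total = 488400; weights = 0.1536, 0.1419, 0.1206, 0.1810, 0.1646, 0.2383.
2020: 0.1536×13.4 + 0.1419×169.6 + 0.1206×294.6 + 0.1810×224.7 + 0.1646×158.6 + 0.2383×14.6 = 131.9095 per 1000.
1995: 0.1536×12.9 + 0.1419×202.3 + 0.1206×314.1 + 0.1810×257.3 + 0.1646×219.5 + 0.2383×15.2 = 154.8931 per 1000.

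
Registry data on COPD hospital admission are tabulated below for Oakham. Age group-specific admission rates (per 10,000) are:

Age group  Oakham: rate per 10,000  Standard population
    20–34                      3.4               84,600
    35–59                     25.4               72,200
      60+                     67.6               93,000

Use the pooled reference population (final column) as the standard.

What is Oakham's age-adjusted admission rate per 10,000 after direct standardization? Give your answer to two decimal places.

33.66

Standard total = 249,800; weights = 0.3387, 0.2890, 0.3723.
Standardized rate: 0.3387×3.4 + 0.2890×25.4 + 0.3723×67.6 = 33.6602 per 10,000.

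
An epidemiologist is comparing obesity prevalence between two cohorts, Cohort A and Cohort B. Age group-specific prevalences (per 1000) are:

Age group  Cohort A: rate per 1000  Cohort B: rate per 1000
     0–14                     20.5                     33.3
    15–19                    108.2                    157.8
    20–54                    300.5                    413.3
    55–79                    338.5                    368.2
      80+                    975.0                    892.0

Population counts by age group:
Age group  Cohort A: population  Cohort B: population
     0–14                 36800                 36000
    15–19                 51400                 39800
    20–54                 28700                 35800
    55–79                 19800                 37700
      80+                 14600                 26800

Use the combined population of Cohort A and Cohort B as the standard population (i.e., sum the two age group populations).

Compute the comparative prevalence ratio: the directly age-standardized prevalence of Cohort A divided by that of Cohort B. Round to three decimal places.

Combined standard total = 327400; weights = 0.2224, 0.2786, 0.1970, 0.1756, 0.1265.
Cohort A: 0.2224×20.5 + 0.2786×108.2 + 0.1970×300.5 + 0.1756×338.5 + 0.1265×975.0 = 276.6379 per 1000.
Cohort B: 0.2224×33.3 + 0.2786×157.8 + 0.1970×413.3 + 0.1756×368.2 + 0.1265×892.0 = 310.2436 per 1000.
Ratio = 276.6379 ÷ 310.2436 = 0.89168.

0.892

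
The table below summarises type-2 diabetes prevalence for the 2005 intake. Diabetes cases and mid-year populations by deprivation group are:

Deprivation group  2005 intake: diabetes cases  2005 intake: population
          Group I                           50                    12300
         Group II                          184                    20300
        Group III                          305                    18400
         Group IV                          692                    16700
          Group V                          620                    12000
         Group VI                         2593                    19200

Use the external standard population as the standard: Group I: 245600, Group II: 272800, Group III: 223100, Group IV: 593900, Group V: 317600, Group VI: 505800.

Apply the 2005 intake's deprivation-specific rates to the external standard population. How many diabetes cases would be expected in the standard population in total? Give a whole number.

Deprivation-specific rates per 1000 for the 2005 intake: 4.065, 9.064, 16.576, 41.437, 51.667, 135.052.
Expected diabetes cases = Σ (standard pop × deprivation-specific rate ÷ 1000)
= 245600×4.065/1000 + 272800×9.064/1000 + 223100×16.576/1000 + 593900×41.437/1000 + 317600×51.667/1000 + 505800×135.052/1000
= 998.37 + 2472.67 + 3698.13 + 24609.51 + 16409.33 + 68309.34 = 116497.35.

116497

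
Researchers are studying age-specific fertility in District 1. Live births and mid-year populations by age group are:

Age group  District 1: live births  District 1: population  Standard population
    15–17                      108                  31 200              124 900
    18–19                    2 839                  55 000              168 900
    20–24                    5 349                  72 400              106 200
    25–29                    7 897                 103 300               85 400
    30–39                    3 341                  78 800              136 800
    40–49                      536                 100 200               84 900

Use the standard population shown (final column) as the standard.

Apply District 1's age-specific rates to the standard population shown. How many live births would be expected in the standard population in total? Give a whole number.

Age-specific rates per 1 000 for District 1: 3.462, 51.618, 73.881, 76.447, 42.398, 5.349.
Expected live births = Σ (standard pop × age-specific rate ÷ 1 000)
= 124 900×3.462/1 000 + 168 900×51.618/1 000 + 106 200×73.881/1 000 + 85 400×76.447/1 000 + 136 800×42.398/1 000 + 84 900×5.349/1 000
= 432.35 + 8718.31 + 7846.19 + 6528.59 + 5800.11 + 454.16 = 29779.70.

29780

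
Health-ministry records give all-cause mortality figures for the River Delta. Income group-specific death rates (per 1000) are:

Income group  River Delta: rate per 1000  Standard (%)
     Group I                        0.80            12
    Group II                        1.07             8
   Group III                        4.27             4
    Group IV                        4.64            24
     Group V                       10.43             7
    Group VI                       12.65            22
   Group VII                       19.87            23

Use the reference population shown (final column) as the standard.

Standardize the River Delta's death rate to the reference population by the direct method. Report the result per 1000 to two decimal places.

9.55

Standard weights: 0.12, 0.08, 0.04, 0.24, 0.07, 0.22, 0.23.
Standardized rate: 0.1200×0.80 + 0.0800×1.07 + 0.0400×4.27 + 0.2400×4.64 + 0.0700×10.43 + 0.2200×12.65 + 0.2300×19.87 = 9.5492 per 1000.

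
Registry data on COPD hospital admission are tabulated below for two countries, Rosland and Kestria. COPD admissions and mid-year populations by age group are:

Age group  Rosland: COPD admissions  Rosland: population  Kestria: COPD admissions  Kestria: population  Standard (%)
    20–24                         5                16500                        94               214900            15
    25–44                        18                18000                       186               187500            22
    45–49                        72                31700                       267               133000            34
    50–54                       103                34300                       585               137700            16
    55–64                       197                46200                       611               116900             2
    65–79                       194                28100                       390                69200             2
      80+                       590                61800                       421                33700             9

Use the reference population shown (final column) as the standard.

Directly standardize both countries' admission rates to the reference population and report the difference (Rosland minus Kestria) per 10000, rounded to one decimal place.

Age-specific rates per 10000 for Rosland: 3.03, 10.00, 22.71, 30.03, 42.64, 69.04, 95.47.
For Kestria: 4.37, 9.92, 20.08, 42.48, 52.27, 56.36, 124.93.
Standard weights: 0.15, 0.22, 0.34, 0.16, 0.02, 0.02, 0.09.
Rosland: 0.1500×3.03 + 0.2200×10.00 + 0.3400×22.71 + 0.1600×30.03 + 0.0200×42.64 + 0.0200×69.04 + 0.0900×95.47 = 26.0074 per 10000.
Kestria: 0.1500×4.37 + 0.2200×9.92 + 0.3400×20.08 + 0.1600×42.48 + 0.0200×52.27 + 0.0200×56.36 + 0.0900×124.93 = 29.8773 per 10000.
Difference = 26.0074 − 29.8773 = -3.8699.

-3.9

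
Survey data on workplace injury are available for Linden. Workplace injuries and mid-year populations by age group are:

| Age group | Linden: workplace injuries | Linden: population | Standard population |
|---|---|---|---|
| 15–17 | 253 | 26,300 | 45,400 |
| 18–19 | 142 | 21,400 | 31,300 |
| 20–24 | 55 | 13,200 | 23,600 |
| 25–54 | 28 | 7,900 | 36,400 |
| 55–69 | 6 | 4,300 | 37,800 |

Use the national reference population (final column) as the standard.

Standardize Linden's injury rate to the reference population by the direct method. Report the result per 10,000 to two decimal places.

Age-specific rates per 10,000 for Linden: 96.20, 66.36, 41.67, 35.44, 13.95.
Standard total = 174,500; weights = 0.2602, 0.1794, 0.1352, 0.2086, 0.2166.
Standardized rate: 0.2602×96.20 + 0.1794×66.36 + 0.1352×41.67 + 0.2086×35.44 + 0.2166×13.95 = 52.9811 per 10,000.

52.98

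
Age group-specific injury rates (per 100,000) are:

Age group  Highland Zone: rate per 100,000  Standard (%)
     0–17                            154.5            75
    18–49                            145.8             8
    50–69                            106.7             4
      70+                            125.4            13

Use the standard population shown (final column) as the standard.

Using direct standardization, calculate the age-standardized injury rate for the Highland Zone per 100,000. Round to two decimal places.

Standard weights: 0.75, 0.08, 0.04, 0.13.
Standardized rate: 0.7500×154.5 + 0.0800×145.8 + 0.0400×106.7 + 0.1300×125.4 = 148.1090 per 100,000.

148.11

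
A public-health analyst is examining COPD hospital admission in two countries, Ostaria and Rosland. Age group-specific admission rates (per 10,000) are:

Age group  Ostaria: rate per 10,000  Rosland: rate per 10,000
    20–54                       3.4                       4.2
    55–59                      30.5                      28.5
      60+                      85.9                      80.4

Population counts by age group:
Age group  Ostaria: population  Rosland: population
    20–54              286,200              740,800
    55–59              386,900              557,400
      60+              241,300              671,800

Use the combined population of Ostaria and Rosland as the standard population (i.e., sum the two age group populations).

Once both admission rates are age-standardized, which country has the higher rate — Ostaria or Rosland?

Ostaria

Combined standard total = 2,884,400; weights = 0.3561, 0.3274, 0.3166.
Ostaria: 0.3561×3.4 + 0.3274×30.5 + 0.3166×85.9 = 38.3887 per 10,000.
Rosland: 0.3561×4.2 + 0.3274×28.5 + 0.3166×80.4 = 36.2776 per 10,000.
The crude rates (36.64 vs 37.06) would put Rosland higher, but that reflects its age composition; once standardized to a common age structure, Ostaria has the higher underlying rate.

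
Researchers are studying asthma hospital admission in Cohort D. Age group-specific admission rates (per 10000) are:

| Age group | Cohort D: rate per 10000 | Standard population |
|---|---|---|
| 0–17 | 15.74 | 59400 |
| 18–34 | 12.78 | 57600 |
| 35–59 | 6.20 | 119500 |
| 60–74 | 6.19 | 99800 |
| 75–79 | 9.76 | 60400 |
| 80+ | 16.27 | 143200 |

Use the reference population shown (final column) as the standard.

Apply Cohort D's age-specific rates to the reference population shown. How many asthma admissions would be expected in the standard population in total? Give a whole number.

595

Expected asthma admissions = Σ (standard pop × age-specific rate ÷ 10000)
= 59400×15.74/10000 + 57600×12.78/10000 + 119500×6.20/10000 + 99800×6.19/10000 + 60400×9.76/10000 + 143200×16.27/10000
= 93.50 + 73.61 + 74.09 + 61.78 + 58.95 + 232.99 = 594.91.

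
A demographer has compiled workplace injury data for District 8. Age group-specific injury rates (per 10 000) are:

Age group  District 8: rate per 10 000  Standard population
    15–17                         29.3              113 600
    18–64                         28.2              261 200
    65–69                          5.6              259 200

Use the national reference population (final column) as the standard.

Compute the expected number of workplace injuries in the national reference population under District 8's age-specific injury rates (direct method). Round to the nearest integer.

1215

Expected workplace injuries = Σ (standard pop × age-specific rate ÷ 10 000)
= 113 600×29.3/10 000 + 261 200×28.2/10 000 + 259 200×5.6/10 000
= 332.85 + 736.58 + 145.15 = 1214.58.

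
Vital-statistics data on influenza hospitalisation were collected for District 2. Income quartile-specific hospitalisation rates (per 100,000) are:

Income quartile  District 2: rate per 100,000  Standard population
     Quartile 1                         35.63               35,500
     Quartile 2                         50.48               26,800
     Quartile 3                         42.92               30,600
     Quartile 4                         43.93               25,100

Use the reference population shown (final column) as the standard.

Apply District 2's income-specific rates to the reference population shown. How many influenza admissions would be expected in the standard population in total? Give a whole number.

Expected influenza admissions = Σ (standard pop × income-specific rate ÷ 100,000)
= 35,500×35.63/100,000 + 26,800×50.48/100,000 + 30,600×42.92/100,000 + 25,100×43.93/100,000
= 12.65 + 13.53 + 13.13 + 11.03 = 50.34.

50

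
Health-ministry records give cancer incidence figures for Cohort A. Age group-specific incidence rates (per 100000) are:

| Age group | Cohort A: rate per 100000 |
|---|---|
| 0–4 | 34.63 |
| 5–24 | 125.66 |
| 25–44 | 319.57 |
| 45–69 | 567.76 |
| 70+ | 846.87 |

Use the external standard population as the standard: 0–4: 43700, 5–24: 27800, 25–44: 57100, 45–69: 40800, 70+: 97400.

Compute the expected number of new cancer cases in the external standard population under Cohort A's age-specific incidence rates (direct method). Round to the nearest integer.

Expected new cancer cases = Σ (standard pop × age-specific rate ÷ 100000)
= 43700×34.63/100000 + 27800×125.66/100000 + 57100×319.57/100000 + 40800×567.76/100000 + 97400×846.87/100000
= 15.13 + 34.93 + 182.47 + 231.65 + 824.85 = 1289.04.

1289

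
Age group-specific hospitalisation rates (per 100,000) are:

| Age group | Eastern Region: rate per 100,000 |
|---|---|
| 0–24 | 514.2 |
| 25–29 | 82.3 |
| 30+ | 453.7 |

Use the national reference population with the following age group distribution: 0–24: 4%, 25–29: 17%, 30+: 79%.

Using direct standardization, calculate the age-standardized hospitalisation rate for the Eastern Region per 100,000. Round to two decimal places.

392.98

Standard weights: 0.04, 0.17, 0.79.
Standardized rate: 0.0400×514.2 + 0.1700×82.3 + 0.7900×453.7 = 392.9820 per 100,000.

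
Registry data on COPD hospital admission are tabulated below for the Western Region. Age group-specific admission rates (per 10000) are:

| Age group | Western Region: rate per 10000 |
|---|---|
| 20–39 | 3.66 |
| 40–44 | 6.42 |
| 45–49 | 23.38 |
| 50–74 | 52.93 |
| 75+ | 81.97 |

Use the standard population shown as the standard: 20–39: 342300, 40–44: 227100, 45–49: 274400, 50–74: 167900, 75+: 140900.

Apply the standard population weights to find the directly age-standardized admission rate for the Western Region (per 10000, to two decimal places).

Standard total = 1152600; weights = 0.2970, 0.1970, 0.2381, 0.1457, 0.1222.
Standardized rate: 0.2970×3.66 + 0.1970×6.42 + 0.2381×23.38 + 0.1457×52.93 + 0.1222×81.97 = 25.6488 per 10000.

25.65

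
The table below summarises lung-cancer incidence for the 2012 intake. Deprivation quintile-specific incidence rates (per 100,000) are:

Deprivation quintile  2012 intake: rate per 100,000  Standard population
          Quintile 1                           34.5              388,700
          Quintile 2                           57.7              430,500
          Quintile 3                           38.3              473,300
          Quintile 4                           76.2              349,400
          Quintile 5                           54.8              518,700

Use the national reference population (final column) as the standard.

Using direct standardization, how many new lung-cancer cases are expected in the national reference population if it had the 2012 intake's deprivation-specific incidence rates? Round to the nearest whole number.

1114

Expected new lung-cancer cases = Σ (standard pop × deprivation-specific rate ÷ 100,000)
= 388,700×34.5/100,000 + 430,500×57.7/100,000 + 473,300×38.3/100,000 + 349,400×76.2/100,000 + 518,700×54.8/100,000
= 134.10 + 248.40 + 181.27 + 266.24 + 284.25 = 1114.26.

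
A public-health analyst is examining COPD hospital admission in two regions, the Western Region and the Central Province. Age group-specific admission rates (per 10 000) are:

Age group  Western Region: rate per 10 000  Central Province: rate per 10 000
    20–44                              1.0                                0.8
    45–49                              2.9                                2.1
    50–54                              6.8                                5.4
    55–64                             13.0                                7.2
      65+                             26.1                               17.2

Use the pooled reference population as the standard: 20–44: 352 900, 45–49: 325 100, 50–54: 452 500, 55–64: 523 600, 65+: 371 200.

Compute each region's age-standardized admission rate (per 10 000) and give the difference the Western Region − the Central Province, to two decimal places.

3.61

Standard total = 2 025 300; weights = 0.1742, 0.1605, 0.2234, 0.2585, 0.1833.
The Western Region: 0.1742×1.0 + 0.1605×2.9 + 0.2234×6.8 + 0.2585×13.0 + 0.1833×26.1 = 10.3036 per 10 000.
The Central Province: 0.1742×0.8 + 0.1605×2.1 + 0.2234×5.4 + 0.2585×7.2 + 0.1833×17.2 = 6.6968 per 10 000.
Difference = 10.3036 − 6.6968 = 3.6067.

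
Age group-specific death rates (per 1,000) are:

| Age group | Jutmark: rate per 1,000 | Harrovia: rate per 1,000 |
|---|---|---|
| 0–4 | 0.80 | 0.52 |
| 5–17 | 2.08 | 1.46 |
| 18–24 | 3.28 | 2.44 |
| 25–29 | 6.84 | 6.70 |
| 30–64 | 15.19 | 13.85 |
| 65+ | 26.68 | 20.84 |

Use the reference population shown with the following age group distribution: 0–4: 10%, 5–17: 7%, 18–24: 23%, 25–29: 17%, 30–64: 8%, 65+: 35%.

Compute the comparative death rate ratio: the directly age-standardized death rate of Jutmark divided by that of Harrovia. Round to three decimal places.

1.238

Standard weights: 0.10, 0.07, 0.23, 0.17, 0.08, 0.35.
Jutmark: 0.1000×0.80 + 0.0700×2.08 + 0.2300×3.28 + 0.1700×6.84 + 0.0800×15.19 + 0.3500×26.68 = 12.6960 per 1,000.
Harrovia: 0.1000×0.52 + 0.0700×1.46 + 0.2300×2.44 + 0.1700×6.70 + 0.0800×13.85 + 0.3500×20.84 = 10.2564 per 1,000.
Ratio = 12.6960 ÷ 10.2564 = 1.23786.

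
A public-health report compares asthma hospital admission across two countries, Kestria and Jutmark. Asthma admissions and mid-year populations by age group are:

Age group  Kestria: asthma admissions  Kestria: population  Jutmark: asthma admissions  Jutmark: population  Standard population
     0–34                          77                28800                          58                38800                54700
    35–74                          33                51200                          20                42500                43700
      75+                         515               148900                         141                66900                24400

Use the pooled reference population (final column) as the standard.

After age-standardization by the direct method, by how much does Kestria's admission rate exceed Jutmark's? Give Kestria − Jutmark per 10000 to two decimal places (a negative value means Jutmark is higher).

Age-specific rates per 10000 for Kestria: 26.74, 6.45, 34.59.
For Jutmark: 14.95, 4.71, 21.08.
Standard total = 122800; weights = 0.4454, 0.3559, 0.1987.
Kestria: 0.4454×26.74 + 0.3559×6.45 + 0.1987×34.59 = 21.0753 per 10000.
Jutmark: 0.4454×14.95 + 0.3559×4.71 + 0.1987×21.08 = 12.5211 per 10000.
Difference = 21.0753 − 12.5211 = 8.5542.

8.55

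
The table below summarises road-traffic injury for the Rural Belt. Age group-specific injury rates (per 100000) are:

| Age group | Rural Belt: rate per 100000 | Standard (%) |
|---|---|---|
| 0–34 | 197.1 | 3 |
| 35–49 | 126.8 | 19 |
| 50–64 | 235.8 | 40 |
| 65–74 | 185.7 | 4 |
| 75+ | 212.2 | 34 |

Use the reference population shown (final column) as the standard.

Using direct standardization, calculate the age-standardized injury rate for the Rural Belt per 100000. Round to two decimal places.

203.90

Standard weights: 0.03, 0.19, 0.40, 0.04, 0.34.
Standardized rate: 0.0300×197.1 + 0.1900×126.8 + 0.4000×235.8 + 0.0400×185.7 + 0.3400×212.2 = 203.9010 per 100000.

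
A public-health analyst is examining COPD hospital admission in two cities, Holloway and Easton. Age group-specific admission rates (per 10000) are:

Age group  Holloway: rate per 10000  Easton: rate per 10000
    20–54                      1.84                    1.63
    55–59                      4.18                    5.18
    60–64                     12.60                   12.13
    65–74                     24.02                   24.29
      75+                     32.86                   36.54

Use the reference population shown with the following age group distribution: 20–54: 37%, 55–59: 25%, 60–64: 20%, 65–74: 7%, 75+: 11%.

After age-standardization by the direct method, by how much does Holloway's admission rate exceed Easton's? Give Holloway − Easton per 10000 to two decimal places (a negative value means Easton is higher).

Standard weights: 0.37, 0.25, 0.20, 0.07, 0.11.
Holloway: 0.3700×1.84 + 0.2500×4.18 + 0.2000×12.60 + 0.0700×24.02 + 0.1100×32.86 = 9.5418 per 10000.
Easton: 0.3700×1.63 + 0.2500×5.18 + 0.2000×12.13 + 0.0700×24.29 + 0.1100×36.54 = 10.0438 per 10000.
Difference = 9.5418 − 10.0438 = -0.5020.

-0.50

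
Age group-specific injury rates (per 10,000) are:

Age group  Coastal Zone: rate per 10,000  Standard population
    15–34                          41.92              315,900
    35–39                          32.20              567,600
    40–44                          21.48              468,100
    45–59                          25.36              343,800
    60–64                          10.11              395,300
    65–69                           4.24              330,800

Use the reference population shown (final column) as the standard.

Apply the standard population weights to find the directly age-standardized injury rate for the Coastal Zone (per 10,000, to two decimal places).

23.00

Standard total = 2,421,500; weights = 0.1305, 0.2344, 0.1933, 0.1420, 0.1632, 0.1366.
Standardized rate: 0.1305×41.92 + 0.2344×32.20 + 0.1933×21.48 + 0.1420×25.36 + 0.1632×10.11 + 0.1366×4.24 = 22.9989 per 10,000.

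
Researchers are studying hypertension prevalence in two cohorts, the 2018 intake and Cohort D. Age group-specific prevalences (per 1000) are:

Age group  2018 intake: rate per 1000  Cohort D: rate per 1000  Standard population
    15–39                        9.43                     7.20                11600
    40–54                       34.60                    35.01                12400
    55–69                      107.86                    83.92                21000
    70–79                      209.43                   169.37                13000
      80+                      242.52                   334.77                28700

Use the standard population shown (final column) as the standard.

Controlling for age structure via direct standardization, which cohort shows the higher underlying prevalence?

Standard total = 86700; weights = 0.1338, 0.1430, 0.2422, 0.1499, 0.3310.
The 2018 intake: 0.1338×9.43 + 0.1430×34.60 + 0.2422×107.86 + 0.1499×209.43 + 0.3310×242.52 = 144.0185 per 1000.
Cohort D: 0.1338×7.20 + 0.1430×35.01 + 0.2422×83.92 + 0.1499×169.37 + 0.3310×334.77 = 162.5106 per 1000.

Cohort D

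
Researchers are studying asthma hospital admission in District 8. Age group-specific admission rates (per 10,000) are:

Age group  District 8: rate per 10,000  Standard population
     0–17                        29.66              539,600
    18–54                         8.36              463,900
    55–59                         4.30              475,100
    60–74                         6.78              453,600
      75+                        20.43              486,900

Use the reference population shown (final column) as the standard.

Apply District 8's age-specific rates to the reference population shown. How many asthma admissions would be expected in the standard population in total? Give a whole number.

Expected asthma admissions = Σ (standard pop × age-specific rate ÷ 10,000)
= 539,600×29.66/10,000 + 463,900×8.36/10,000 + 475,100×4.30/10,000 + 453,600×6.78/10,000 + 486,900×20.43/10,000
= 1600.45 + 387.82 + 204.29 + 307.54 + 994.74 = 3494.84.

3495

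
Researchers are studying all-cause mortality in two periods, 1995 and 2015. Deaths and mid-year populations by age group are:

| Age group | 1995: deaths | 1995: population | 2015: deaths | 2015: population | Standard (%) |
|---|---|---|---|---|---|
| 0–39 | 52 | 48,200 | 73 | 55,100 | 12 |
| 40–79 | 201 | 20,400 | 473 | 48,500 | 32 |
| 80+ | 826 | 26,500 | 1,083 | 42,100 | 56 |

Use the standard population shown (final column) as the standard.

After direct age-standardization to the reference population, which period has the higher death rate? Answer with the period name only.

1995

Age-specific rates per 100,000 for 1995: 107.88, 985.29, 3116.98.
For 2015: 132.49, 975.26, 2572.45.
Standard weights: 0.12, 0.32, 0.56.
1995: 0.1200×107.88 + 0.3200×985.29 + 0.5600×3116.98 = 2073.7496 per 100,000.
2015: 0.1200×132.49 + 0.3200×975.26 + 0.5600×2572.45 = 1768.5509 per 100,000.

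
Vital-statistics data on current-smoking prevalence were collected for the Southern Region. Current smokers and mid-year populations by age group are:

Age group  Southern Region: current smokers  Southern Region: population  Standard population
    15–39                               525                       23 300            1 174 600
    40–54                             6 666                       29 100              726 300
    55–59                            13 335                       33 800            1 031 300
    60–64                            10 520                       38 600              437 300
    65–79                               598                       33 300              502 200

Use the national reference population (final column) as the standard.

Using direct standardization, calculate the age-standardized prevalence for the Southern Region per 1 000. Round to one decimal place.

188.0

Age-specific rates per 1 000 for the Southern Region: 22.532, 229.072, 394.527, 272.539, 17.958.
Standard total = 3 871 700; weights = 0.3034, 0.1876, 0.2664, 0.1129, 0.1297.
Standardized rate: 0.3034×22.532 + 0.1876×229.072 + 0.2664×394.527 + 0.1129×272.539 + 0.1297×17.958 = 188.0095 per 1 000.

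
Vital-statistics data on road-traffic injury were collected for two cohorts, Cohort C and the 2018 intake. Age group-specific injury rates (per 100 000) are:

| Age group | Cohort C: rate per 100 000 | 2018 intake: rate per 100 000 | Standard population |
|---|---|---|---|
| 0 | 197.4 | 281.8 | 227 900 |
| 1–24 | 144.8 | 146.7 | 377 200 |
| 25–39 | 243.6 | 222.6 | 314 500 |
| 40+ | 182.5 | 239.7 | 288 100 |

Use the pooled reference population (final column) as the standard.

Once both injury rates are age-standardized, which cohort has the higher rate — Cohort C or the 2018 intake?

2018 intake

Standard total = 1 207 700; weights = 0.1887, 0.3123, 0.2604, 0.2386.
Cohort C: 0.1887×197.4 + 0.3123×144.8 + 0.2604×243.6 + 0.2386×182.5 = 189.4481 per 100 000.
The 2018 intake: 0.1887×281.8 + 0.3123×146.7 + 0.2604×222.6 + 0.2386×239.7 = 214.1448 per 100 000.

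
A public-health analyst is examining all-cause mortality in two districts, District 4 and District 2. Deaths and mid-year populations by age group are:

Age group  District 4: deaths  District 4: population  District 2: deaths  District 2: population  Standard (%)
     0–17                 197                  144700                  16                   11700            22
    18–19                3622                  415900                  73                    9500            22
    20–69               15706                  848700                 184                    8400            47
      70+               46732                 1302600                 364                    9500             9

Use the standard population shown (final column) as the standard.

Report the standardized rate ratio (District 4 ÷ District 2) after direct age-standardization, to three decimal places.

0.899

Age-specific rates per 1000 for District 4: 1.361, 8.709, 18.506, 35.876.
For District 2: 1.368, 7.684, 21.905, 38.316.
Standard weights: 0.22, 0.22, 0.47, 0.09.
District 4: 0.2200×1.361 + 0.2200×8.709 + 0.4700×18.506 + 0.0900×35.876 = 14.1421 per 1000.
District 2: 0.2200×1.368 + 0.2200×7.684 + 0.4700×21.905 + 0.0900×38.316 = 15.7350 per 1000.
Ratio = 14.1421 ÷ 15.7350 = 0.89876.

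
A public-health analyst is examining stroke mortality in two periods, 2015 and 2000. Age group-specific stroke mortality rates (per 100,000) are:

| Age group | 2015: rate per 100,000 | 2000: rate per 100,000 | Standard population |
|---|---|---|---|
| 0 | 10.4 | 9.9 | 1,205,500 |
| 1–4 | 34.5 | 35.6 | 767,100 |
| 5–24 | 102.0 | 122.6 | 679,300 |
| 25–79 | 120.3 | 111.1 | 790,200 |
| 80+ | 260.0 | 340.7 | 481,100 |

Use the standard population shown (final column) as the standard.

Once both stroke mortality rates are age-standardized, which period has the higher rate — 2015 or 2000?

Standard total = 3,923,200; weights = 0.3073, 0.1955, 0.1731, 0.2014, 0.1226.
2015: 0.3073×10.4 + 0.1955×34.5 + 0.1731×102.0 + 0.2014×120.3 + 0.1226×260.0 = 83.7168 per 100,000.
2000: 0.3073×9.9 + 0.1955×35.6 + 0.1731×122.6 + 0.2014×111.1 + 0.1226×340.7 = 95.3883 per 100,000.

2000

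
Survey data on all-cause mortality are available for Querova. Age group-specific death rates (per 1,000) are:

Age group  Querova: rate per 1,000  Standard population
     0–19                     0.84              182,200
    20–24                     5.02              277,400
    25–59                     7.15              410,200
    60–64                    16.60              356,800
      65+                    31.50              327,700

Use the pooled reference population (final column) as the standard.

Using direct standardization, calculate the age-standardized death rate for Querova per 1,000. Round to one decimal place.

13.3

Standard total = 1,554,300; weights = 0.1172, 0.1785, 0.2639, 0.2296, 0.2108.
Standardized rate: 0.1172×0.84 + 0.1785×5.02 + 0.2639×7.15 + 0.2296×16.60 + 0.2108×31.50 = 13.3333 per 1,000.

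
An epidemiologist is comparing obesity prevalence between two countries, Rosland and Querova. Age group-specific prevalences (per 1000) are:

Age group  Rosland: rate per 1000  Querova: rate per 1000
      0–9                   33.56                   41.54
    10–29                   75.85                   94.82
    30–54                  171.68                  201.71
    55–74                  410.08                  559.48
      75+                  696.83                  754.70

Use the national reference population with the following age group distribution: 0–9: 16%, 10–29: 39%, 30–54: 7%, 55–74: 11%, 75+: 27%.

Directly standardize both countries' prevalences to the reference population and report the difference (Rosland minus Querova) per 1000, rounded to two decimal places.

Standard weights: 0.16, 0.39, 0.07, 0.11, 0.27.
Rosland: 0.1600×33.56 + 0.3900×75.85 + 0.0700×171.68 + 0.1100×410.08 + 0.2700×696.83 = 280.2216 per 1000.
Querova: 0.1600×41.54 + 0.3900×94.82 + 0.0700×201.71 + 0.1100×559.48 + 0.2700×754.70 = 323.0577 per 1000.
Difference = 280.2216 − 323.0577 = -42.8361.

-42.84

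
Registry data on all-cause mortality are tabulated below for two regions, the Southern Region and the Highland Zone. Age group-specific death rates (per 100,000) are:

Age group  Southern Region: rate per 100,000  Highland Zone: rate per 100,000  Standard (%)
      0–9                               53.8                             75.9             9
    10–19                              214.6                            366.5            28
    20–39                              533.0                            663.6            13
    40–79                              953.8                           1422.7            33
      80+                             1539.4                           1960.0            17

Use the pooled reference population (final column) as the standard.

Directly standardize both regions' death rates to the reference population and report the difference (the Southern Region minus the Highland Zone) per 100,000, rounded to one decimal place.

-287.7

Standard weights: 0.09, 0.28, 0.13, 0.33, 0.17.
The Southern Region: 0.0900×53.8 + 0.2800×214.6 + 0.1300×533.0 + 0.3300×953.8 + 0.1700×1539.4 = 710.6720 per 100,000.
The Highland Zone: 0.0900×75.9 + 0.2800×366.5 + 0.1300×663.6 + 0.3300×1422.7 + 0.1700×1960.0 = 998.4100 per 100,000.
Difference = 710.6720 − 998.4100 = -287.7380.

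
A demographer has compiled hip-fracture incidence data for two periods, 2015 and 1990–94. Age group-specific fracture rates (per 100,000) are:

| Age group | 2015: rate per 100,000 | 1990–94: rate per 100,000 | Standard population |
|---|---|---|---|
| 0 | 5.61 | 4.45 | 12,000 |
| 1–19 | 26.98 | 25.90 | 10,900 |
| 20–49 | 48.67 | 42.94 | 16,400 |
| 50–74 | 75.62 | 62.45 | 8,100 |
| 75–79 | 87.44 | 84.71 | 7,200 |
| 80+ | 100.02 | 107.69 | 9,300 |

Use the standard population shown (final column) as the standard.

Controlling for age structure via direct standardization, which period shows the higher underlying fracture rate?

2015

Standard total = 63,900; weights = 0.1878, 0.1706, 0.2567, 0.1268, 0.1127, 0.1455.
2015: 0.1878×5.61 + 0.1706×26.98 + 0.2567×48.67 + 0.1268×75.62 + 0.1127×87.44 + 0.1455×100.02 = 52.1419 per 100,000.
1990–94: 0.1878×4.45 + 0.1706×25.90 + 0.2567×42.94 + 0.1268×62.45 + 0.1127×84.71 + 0.1455×107.69 = 49.4085 per 100,000.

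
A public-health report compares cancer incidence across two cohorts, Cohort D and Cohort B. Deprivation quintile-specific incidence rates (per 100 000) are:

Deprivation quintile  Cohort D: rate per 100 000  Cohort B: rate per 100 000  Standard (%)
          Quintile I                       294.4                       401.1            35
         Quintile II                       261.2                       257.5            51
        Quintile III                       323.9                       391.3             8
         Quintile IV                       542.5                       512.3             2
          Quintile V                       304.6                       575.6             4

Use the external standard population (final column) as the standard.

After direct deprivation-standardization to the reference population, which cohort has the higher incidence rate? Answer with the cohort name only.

Standard weights: 0.35, 0.51, 0.08, 0.02, 0.04.
Cohort D: 0.3500×294.4 + 0.5100×261.2 + 0.0800×323.9 + 0.0200×542.5 + 0.0400×304.6 = 285.1980 per 100 000.
Cohort B: 0.3500×401.1 + 0.5100×257.5 + 0.0800×391.3 + 0.0200×512.3 + 0.0400×575.6 = 336.2840 per 100 000.

Cohort B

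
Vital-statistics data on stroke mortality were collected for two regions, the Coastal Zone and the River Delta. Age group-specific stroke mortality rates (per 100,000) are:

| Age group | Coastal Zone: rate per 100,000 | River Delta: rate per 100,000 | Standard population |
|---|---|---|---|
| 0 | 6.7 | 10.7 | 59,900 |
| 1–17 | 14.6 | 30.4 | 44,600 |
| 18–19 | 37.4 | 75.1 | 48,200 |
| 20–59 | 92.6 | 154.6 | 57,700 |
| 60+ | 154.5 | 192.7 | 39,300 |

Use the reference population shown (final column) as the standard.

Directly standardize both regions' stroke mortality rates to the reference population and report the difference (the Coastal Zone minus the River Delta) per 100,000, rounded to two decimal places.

Standard total = 249,700; weights = 0.2399, 0.1786, 0.1930, 0.2311, 0.1574.
The Coastal Zone: 0.2399×6.7 + 0.1786×14.6 + 0.1930×37.4 + 0.2311×92.6 + 0.1574×154.5 = 57.1487 per 100,000.
The River Delta: 0.2399×10.7 + 0.1786×30.4 + 0.1930×75.1 + 0.2311×154.6 + 0.1574×192.7 = 88.5467 per 100,000.
Difference = 57.1487 − 88.5467 = -31.3980.

-31.40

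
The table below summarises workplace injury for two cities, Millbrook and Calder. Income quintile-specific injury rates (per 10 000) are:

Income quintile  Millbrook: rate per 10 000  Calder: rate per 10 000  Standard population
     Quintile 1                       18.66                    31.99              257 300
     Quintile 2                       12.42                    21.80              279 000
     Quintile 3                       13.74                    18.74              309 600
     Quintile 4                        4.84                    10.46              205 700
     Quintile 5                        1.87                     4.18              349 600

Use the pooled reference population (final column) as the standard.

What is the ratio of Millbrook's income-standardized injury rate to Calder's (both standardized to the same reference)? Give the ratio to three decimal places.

Standard total = 1 401 200; weights = 0.1836, 0.1991, 0.2210, 0.1468, 0.2495.
Millbrook: 0.1836×18.66 + 0.1991×12.42 + 0.2210×13.74 + 0.1468×4.84 + 0.2495×1.87 = 10.1125 per 10 000.
Calder: 0.1836×31.99 + 0.1991×21.80 + 0.2210×18.74 + 0.1468×10.46 + 0.2495×4.18 = 16.9341 per 10 000.
Ratio = 10.1125 ÷ 16.9341 = 0.59717.

0.597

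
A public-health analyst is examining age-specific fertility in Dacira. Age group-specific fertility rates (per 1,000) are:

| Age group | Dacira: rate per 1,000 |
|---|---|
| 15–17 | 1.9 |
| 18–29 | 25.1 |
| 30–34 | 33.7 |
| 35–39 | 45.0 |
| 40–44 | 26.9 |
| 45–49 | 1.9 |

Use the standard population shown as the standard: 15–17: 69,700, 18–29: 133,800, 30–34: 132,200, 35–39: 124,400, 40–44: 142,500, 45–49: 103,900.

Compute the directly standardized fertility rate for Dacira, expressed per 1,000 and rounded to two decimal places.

Standard total = 706,500; weights = 0.0987, 0.1894, 0.1871, 0.1761, 0.2017, 0.1471.
Standardized rate: 0.0987×1.9 + 0.1894×25.1 + 0.1871×33.7 + 0.1761×45.0 + 0.2017×26.9 + 0.1471×1.9 = 24.8756 per 1,000.

24.88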